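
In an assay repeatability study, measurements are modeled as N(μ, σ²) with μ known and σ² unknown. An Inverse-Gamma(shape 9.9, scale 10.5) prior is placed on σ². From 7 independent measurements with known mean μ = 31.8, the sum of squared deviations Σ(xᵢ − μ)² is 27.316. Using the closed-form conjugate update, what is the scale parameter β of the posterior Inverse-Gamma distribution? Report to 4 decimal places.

With known mean μ and an Inverse-Gamma(α, β) prior on σ², the Normal likelihood is conjugate: posterior is Inv-Gamma(α + n/2, β + Σ(xᵢ−μ)²/2).
Posterior: Inv-Gamma(9.9 + 7/2, 10.5 + 27.316/2) = Inv-Gamma(13.40, 24.1580).
Posterior β = 24.1580.

24.1580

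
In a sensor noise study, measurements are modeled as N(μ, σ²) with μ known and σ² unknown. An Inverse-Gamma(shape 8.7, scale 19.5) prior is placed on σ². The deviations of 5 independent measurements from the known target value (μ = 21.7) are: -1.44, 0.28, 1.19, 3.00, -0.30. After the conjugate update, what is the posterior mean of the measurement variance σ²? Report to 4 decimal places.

2.5323

With known mean μ and an Inverse-Gamma(α, β) prior on σ², the Normal likelihood is conjugate: posterior is Inv-Gamma(α + n/2, β + Σ(xᵢ−μ)²/2).
Σ(xᵢ−μ)² = (-1.44)² + (0.28)² + (1.19)² + (3.00)² + (-0.30)² = 12.6581.
Posterior: Inv-Gamma(8.7 + 5/2, 19.5 + 12.6581/2) = Inv-Gamma(11.20, 25.82905).
E[σ²|data] = β/(α−1) = 25.82905/10.20 = 2.5323.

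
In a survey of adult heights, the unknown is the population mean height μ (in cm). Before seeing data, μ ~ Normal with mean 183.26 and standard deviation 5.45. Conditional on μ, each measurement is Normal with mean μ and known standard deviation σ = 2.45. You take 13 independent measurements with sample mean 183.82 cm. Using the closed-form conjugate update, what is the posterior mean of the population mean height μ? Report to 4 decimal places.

For Normal data with known variance σ², a Normal(μ₀, σ₀²) prior on μ is conjugate. Posterior precision = 1/σ₀² + n/σ²; posterior mean is the precision-weighted average of μ₀ and x̄.
n·x̄ = 13·183.82 = 2389.66.
σ₀² = 5.45² = 29.7025, σ² = 2.45² = 6.0025; σ² + n·σ₀² = 6.0025 + 13·29.7025 = 392.135.
Posterior mean = (μ₀/σ₀² + n·x̄/σ²)/(1/σ₀² + n/σ²) = (σ²·μ₀ + σ₀²·n·x̄)/(σ² + n·σ₀²) = (6.0025·183.26 + 29.7025·2389.66)/392.135 = 72078.8943/392.135 = 183.8114.

183.8114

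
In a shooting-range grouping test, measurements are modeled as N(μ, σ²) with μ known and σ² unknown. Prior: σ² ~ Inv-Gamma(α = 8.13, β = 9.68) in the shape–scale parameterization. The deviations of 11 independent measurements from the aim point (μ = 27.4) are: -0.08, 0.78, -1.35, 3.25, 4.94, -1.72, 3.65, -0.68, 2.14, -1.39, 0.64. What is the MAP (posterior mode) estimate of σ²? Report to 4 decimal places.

2.7487

With known mean μ and an Inverse-Gamma(α, β) prior on σ², the Normal likelihood is conjugate: posterior is Inv-Gamma(α + n/2, β + Σ(xᵢ−μ)²/2).
Σ(xᵢ−μ)² = (-0.08)² + (0.78)² + (-1.35)² + (3.25)² + (4.94)² + (-1.72)² + (3.65)² + (-0.68)² + (2.14)² + (-1.39)² + (0.64)² = 61.0680.
Posterior: Inv-Gamma(8.13 + 11/2, 9.68 + 61.0680/2) = Inv-Gamma(13.63, 40.21400).
Mode = β/(α+1) = 40.21400/14.63 = 2.7487.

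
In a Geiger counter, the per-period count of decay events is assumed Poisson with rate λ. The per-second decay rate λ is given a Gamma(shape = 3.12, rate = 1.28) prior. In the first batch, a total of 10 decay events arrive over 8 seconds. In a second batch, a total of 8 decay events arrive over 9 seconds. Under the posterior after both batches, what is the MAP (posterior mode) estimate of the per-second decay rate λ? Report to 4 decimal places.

1.1007

With a Gamma(shape α, rate β) prior, the Poisson likelihood is conjugate: the posterior is Gamma(α + ΣXᵢ, β + n).
After batch 1: Gamma(α+S, β+n) = Gamma(3.12+10, 1.28+8) = Gamma(13.12, 9.28).
After batch 2: Gamma(α+S, β+n) = Gamma(13.12+8, 9.28+9) = Gamma(21.12, 18.28).
Mode of Gamma(α,β) for α≥1 is (α−1)/β = 20.12/18.28 = 1.1007.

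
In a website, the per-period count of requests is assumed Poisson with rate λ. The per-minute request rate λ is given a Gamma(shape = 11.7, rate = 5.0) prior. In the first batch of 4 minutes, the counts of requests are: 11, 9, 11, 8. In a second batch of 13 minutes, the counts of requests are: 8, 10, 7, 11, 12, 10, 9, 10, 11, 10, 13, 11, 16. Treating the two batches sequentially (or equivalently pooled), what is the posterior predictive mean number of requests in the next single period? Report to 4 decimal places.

With a Gamma(shape α, rate β) prior, the Poisson likelihood is conjugate: the posterior is Gamma(α + ΣXᵢ, β + n).
Batch 1: sum of counts S = 39 over n = 4 minutes.
After batch 1: Gamma(α+S, β+n) = Gamma(11.7+39, 5.0+4) = Gamma(50.7, 9.0).
Batch 2: sum of counts S = 138 over n = 13 minutes.
After batch 2: Gamma(α+S, β+n) = Gamma(50.7+138, 9.0+13) = Gamma(188.7, 22.0).
The predictive distribution for one future period is NegBinom with mean α/β = 8.5773.

8.5773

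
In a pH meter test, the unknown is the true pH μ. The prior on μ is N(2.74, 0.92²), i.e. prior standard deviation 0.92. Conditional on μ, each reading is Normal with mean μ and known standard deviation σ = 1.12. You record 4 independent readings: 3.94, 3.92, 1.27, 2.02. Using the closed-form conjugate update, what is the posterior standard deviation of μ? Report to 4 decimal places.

0.4784

For Normal data with known variance σ², a Normal(μ₀, σ₀²) prior on μ is conjugate. Posterior precision = 1/σ₀² + n/σ²; posterior mean is the precision-weighted average of μ₀ and x̄.
σ₀² = 0.92² = 0.8464, σ² = 1.12² = 1.2544; σ² + n·σ₀² = 1.2544 + 4·0.8464 = 4.64.
Posterior precision = 1/σ₀² + n/σ² = 1/0.8464 + 4/1.2544 = (σ² + n·σ₀²)/(σ₀²σ²) = 4.64/(0.8464·1.2544); posterior variance σₙ² = σ₀²σ²/(σ² + n·σ₀²) = 0.8464·1.2544/4.64 = 0.228820.
Posterior SD = √σₙ² = √(0.8464·1.2544/4.64) = 0.4784.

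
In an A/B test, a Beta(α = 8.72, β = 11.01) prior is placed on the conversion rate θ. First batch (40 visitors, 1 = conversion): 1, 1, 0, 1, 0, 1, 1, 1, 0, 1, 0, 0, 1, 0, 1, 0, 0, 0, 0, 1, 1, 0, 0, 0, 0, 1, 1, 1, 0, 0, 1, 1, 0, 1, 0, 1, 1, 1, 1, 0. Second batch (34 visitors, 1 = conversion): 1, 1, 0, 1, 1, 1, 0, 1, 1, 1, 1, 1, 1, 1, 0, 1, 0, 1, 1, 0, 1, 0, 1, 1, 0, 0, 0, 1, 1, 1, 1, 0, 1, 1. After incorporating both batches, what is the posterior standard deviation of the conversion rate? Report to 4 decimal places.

0.0508

The Beta prior is conjugate to a Binomial/Bernoulli likelihood; the update adds successes to α and failures to β.
After batch 1: Beta(8.72+21, 11.01+19) = Beta(29.72, 30.01).
After batch 2: Beta(29.72+24, 30.01+10) = Beta(53.72, 40.01).
Var = αβ/((α+β)²(α+β+1)) = 53.72·40.01/(93.73²·94.73) = 0.00258262; SD = √0.00258262 = 0.0508.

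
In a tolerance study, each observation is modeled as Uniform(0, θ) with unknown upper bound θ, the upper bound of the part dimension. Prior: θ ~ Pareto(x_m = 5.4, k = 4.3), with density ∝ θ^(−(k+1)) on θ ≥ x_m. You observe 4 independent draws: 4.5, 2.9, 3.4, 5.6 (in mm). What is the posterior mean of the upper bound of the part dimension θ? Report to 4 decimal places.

6.3671

A Pareto(scale x_m, shape k) prior on the upper bound θ of Uniform(0, θ) is conjugate: posterior is Pareto(max(x_m, max xᵢ), k + n).
Sample maximum = 5.6; prior scale x_m = 5.4 → posterior scale = max = 5.6.
Posterior shape = 4.3 + 4 = 8.3.
E[θ|data] = k·x_m/(k−1) = 8.3·5.6/7.3 = 6.3671.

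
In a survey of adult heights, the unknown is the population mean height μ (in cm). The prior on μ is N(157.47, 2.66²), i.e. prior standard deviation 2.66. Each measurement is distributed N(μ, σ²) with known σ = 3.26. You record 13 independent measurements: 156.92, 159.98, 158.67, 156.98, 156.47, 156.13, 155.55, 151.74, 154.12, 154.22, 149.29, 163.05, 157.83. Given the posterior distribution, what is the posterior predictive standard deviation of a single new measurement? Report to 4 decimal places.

For Normal data with known variance σ², a Normal(μ₀, σ₀²) prior on μ is conjugate. Posterior precision = 1/σ₀² + n/σ²; posterior mean is the precision-weighted average of μ₀ and x̄.
σ₀² = 2.66² = 7.0756, σ² = 3.26² = 10.6276; σ² + n·σ₀² = 10.6276 + 13·7.0756 = 102.6104.
Posterior precision = 1/σ₀² + n/σ² = 1/7.0756 + 13/10.6276 = (σ² + n·σ₀²)/(σ₀²σ²) = 102.6104/(7.0756·10.6276); posterior variance σₙ² = σ₀²σ²/(σ² + n·σ₀²) = 7.0756·10.6276/102.6104 = 0.732837.
Predictive variance for one new observation = σₙ² + σ² = 7.0756·10.6276/102.6104 + 10.6276 = σ²·(σ₀² + 102.6104)/102.6104 = 10.6276·109.686/102.6104 = 11.360437; SD = √(10.6276·109.686/102.6104) = 3.3705.

3.3705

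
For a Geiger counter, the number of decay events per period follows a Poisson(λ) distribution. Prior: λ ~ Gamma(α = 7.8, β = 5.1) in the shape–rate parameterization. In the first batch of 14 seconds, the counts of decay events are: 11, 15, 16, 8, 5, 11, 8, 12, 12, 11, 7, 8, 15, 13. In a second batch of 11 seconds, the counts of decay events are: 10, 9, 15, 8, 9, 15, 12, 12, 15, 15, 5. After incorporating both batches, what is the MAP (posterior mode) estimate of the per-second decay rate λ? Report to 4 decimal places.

9.4286

With a Gamma(shape α, rate β) prior, the Poisson likelihood is conjugate: the posterior is Gamma(α + ΣXᵢ, β + n).
Batch 1: sum of counts S = 152 over n = 14 seconds.
After batch 1: Gamma(α+S, β+n) = Gamma(7.8+152, 5.1+14) = Gamma(159.8, 19.1).
Batch 2: sum of counts S = 125 over n = 11 seconds.
After batch 2: Gamma(α+S, β+n) = Gamma(159.8+125, 19.1+11) = Gamma(284.8, 30.1).
Mode of Gamma(α,β) for α≥1 is (α−1)/β = 283.8/30.1 = 9.4286.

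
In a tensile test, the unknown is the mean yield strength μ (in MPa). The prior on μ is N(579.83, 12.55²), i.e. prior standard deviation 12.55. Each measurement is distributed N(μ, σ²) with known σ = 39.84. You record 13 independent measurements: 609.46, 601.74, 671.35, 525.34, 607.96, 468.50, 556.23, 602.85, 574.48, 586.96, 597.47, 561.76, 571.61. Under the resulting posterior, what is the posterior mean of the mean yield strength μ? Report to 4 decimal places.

For Normal data with known variance σ², a Normal(μ₀, σ₀²) prior on μ is conjugate. Posterior precision = 1/σ₀² + n/σ²; posterior mean is the precision-weighted average of μ₀ and x̄.
Σxᵢ = 609.46 + 601.74 + 671.35 + 525.34 + 607.96 + 468.50 + 556.23 + 602.85 + 574.48 + 586.96 + 597.47 + 561.76 + 571.61 = 7535.71, so n·x̄ = 7535.71.
σ₀² = 12.55² = 157.5025, σ² = 39.84² = 1587.2256; σ² + n·σ₀² = 1587.2256 + 13·157.5025 = 3634.7581.
Posterior mean = (μ₀/σ₀² + n·x̄/σ²)/(1/σ₀² + n/σ²) = (σ²·μ₀ + σ₀²·n·x̄)/(σ² + n·σ₀²) = (1587.2256·579.83 + 157.5025·7535.71)/3634.7581 = 2107214.183923/3634.7581 = 579.7399.

579.7399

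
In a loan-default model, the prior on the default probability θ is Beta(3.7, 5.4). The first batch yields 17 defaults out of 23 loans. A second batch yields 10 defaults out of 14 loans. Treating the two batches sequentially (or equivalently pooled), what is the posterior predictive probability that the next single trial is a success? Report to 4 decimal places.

The Beta prior is conjugate to a Binomial/Bernoulli likelihood; the update adds successes to α and failures to β.
After batch 1: Beta(3.7+17, 5.4+6) = Beta(20.7, 11.4).
After batch 2: Beta(20.7+10, 11.4+4) = Beta(30.7, 15.4).
For a single future Bernoulli trial, P(success | data) = α/(α+β) = 0.6659.

0.6659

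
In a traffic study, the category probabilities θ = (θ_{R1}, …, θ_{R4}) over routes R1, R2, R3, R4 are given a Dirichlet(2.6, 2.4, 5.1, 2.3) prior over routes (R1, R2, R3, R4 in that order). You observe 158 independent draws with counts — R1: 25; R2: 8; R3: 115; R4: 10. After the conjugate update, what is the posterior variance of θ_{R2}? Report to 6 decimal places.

0.000334

The Dirichlet prior is conjugate to the Multinomial likelihood: each posterior αⱼ = prior αⱼ + observed count nⱼ.
Posterior concentration: (27.6, 10.4, 120.1, 12.3), total = 170.4.
Var[θ_j] = α_j(Σα−α_j)/((Σα)²(Σα+1)) = 10.4·160.0/(170.4²·171.4) = 0.000334.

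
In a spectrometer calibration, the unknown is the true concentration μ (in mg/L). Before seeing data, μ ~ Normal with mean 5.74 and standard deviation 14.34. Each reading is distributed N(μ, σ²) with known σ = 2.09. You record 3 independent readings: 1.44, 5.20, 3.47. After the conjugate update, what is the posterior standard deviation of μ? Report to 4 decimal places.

For Normal data with known variance σ², a Normal(μ₀, σ₀²) prior on μ is conjugate. Posterior precision = 1/σ₀² + n/σ²; posterior mean is the precision-weighted average of μ₀ and x̄.
σ₀² = 14.34² = 205.6356, σ² = 2.09² = 4.3681; σ² + n·σ₀² = 4.3681 + 3·205.6356 = 621.2749.
Posterior precision = 1/σ₀² + n/σ² = 1/205.6356 + 3/4.3681 = (σ² + n·σ₀²)/(σ₀²σ²) = 621.2749/(205.6356·4.3681); posterior variance σₙ² = σ₀²σ²/(σ² + n·σ₀²) = 205.6356·4.3681/621.2749 = 1.445796.
Posterior SD = √σₙ² = √(205.6356·4.3681/621.2749) = 1.2024.

1.2024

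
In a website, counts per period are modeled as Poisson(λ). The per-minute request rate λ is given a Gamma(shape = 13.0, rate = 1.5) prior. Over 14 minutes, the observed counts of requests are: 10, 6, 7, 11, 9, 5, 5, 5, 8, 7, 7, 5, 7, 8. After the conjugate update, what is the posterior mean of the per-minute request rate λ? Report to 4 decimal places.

With a Gamma(shape α, rate β) prior, the Poisson likelihood is conjugate: the posterior is Gamma(α + ΣXᵢ, β + n).
Sum of counts S = 100 over n = 14 minutes.
Posterior: Gamma(α+S, β+n) = Gamma(13.0+100, 1.5+14) = Gamma(113.0, 15.5).
Posterior mean = α/β = 113.0/15.5 = 7.2903.

7.2903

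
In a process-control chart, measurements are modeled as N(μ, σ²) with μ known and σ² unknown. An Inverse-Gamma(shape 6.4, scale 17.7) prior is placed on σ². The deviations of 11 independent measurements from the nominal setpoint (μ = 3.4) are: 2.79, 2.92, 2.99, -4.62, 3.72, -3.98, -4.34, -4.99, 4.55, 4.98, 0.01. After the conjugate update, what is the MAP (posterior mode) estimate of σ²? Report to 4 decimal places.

With known mean μ and an Inverse-Gamma(α, β) prior on σ², the Normal likelihood is conjugate: posterior is Inv-Gamma(α + n/2, β + Σ(xᵢ−μ)²/2).
Σ(xᵢ−μ)² = (2.79)² + (2.92)² + (2.99)² + (-4.62)² + (3.72)² + (-3.98)² + (-4.34)² + (-4.99)² + (4.55)² + (4.98)² + (0.01)² = 165.5125.
Posterior: Inv-Gamma(6.4 + 11/2, 17.7 + 165.5125/2) = Inv-Gamma(11.90, 100.45625).
Mode = β/(α+1) = 100.45625/12.90 = 7.7873.

7.7873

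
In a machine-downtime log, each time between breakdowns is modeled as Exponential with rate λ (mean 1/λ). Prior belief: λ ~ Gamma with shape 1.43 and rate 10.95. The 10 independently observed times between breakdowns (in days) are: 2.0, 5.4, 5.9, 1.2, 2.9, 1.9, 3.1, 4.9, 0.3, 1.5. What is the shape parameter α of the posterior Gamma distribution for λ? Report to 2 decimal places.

11.43

With a Gamma(shape α, rate β) prior on the exponential rate λ, the posterior after n observations with total T = Σxᵢ is Gamma(α+n, β+T).
Sum of observations T = 29.1 days; n = 10.
Posterior: Gamma(1.43+10, 10.95+29.1) = Gamma(11.43, 40.05).
Posterior α = 11.43.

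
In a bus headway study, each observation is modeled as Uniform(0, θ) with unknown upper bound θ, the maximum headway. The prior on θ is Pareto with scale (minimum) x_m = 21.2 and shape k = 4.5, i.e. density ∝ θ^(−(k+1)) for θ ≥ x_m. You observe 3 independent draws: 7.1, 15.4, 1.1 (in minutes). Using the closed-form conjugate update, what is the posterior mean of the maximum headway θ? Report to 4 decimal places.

A Pareto(scale x_m, shape k) prior on the upper bound θ of Uniform(0, θ) is conjugate: posterior is Pareto(max(x_m, max xᵢ), k + n).
Sample maximum = 15.4; prior scale x_m = 21.2 → posterior scale = max = 21.2.
Posterior shape = 4.5 + 3 = 7.5.
E[θ|data] = k·x_m/(k−1) = 7.5·21.2/6.5 = 24.4615.

24.4615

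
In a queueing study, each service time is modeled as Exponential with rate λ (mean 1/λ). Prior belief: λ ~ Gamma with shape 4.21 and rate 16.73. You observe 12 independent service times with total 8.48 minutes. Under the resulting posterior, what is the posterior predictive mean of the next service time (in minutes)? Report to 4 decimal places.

With a Gamma(shape α, rate β) prior on the exponential rate λ, the posterior after n observations with total T = Σxᵢ is Gamma(α+n, β+T).
Posterior: Gamma(4.21+12, 16.73+8.48) = Gamma(16.21, 25.21).
The predictive distribution for the next observation is Lomax; its mean is β/(α−1) = 25.21/15.21 = 1.6575.

1.6575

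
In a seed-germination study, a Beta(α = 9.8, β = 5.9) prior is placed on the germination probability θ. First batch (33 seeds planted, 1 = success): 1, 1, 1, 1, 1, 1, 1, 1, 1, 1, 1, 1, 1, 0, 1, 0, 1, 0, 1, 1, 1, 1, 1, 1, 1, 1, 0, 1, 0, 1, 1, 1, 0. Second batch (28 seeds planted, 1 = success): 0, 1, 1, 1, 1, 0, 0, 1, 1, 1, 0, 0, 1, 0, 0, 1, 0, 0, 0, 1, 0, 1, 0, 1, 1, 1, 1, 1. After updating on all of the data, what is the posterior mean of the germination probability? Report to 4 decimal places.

0.6884

The Beta prior is conjugate to a Binomial/Bernoulli likelihood; the update adds successes to α and failures to β.
After batch 1: Beta(9.8+27, 5.9+6) = Beta(36.8, 11.9).
After batch 2: Beta(36.8+16, 11.9+12) = Beta(52.8, 23.9).
Posterior mean = α/(α+β) = 52.8/76.7 = 0.6884.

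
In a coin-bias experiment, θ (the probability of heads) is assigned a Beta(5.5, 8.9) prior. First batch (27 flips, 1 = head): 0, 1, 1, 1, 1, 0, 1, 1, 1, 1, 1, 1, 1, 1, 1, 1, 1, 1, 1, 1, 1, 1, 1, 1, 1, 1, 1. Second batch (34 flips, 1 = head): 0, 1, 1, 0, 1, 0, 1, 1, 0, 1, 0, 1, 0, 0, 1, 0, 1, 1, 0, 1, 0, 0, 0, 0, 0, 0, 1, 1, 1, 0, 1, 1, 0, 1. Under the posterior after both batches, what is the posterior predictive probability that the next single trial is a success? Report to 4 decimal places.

0.6300

The Beta prior is conjugate to a Binomial/Bernoulli likelihood; the update adds successes to α and failures to β.
After batch 1: Beta(5.5+25, 8.9+2) = Beta(30.5, 10.9).
After batch 2: Beta(30.5+17, 10.9+17) = Beta(47.5, 27.9).
For a single future Bernoulli trial, P(success | data) = α/(α+β) = 0.6300.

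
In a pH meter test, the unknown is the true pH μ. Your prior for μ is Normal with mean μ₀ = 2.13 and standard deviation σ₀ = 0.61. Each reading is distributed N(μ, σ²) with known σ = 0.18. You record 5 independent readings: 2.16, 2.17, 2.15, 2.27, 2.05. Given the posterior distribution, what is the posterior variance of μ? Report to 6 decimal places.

For Normal data with known variance σ², a Normal(μ₀, σ₀²) prior on μ is conjugate. Posterior precision = 1/σ₀² + n/σ²; posterior mean is the precision-weighted average of μ₀ and x̄.
σ₀² = 0.61² = 0.3721, σ² = 0.18² = 0.0324; σ² + n·σ₀² = 0.0324 + 5·0.3721 = 1.8929.
Posterior precision = 1/σ₀² + n/σ² = 1/0.3721 + 5/0.0324 = (σ² + n·σ₀²)/(σ₀²σ²) = 1.8929/(0.3721·0.0324); posterior variance σₙ² = σ₀²σ²/(σ² + n·σ₀²) = 0.3721·0.0324/1.8929 = 0.006369.

0.006369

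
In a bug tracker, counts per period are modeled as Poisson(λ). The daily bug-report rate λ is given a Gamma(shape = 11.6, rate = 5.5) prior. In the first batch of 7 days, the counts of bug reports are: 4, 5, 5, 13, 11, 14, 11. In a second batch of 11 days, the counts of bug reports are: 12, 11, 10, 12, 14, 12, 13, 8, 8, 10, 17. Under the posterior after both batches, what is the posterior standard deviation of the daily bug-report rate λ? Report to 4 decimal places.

With a Gamma(shape α, rate β) prior, the Poisson likelihood is conjugate: the posterior is Gamma(α + ΣXᵢ, β + n).
Batch 1: sum of counts S = 63 over n = 7 days.
After batch 1: Gamma(α+S, β+n) = Gamma(11.6+63, 5.5+7) = Gamma(74.6, 12.5).
Batch 2: sum of counts S = 127 over n = 11 days.
After batch 2: Gamma(α+S, β+n) = Gamma(74.6+127, 12.5+11) = Gamma(201.6, 23.5).
SD = √α/β = √201.6/23.5 = 0.6042.

0.6042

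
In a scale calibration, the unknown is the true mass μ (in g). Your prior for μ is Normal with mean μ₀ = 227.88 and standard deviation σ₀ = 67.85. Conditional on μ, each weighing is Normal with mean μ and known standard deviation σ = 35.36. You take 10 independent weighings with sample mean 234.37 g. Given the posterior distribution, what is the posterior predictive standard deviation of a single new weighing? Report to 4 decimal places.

37.0413

For Normal data with known variance σ², a Normal(μ₀, σ₀²) prior on μ is conjugate. Posterior precision = 1/σ₀² + n/σ²; posterior mean is the precision-weighted average of μ₀ and x̄.
σ₀² = 67.85² = 4603.6225, σ² = 35.36² = 1250.3296; σ² + n·σ₀² = 1250.3296 + 10·4603.6225 = 47286.5546.
Posterior precision = 1/σ₀² + n/σ² = 1/4603.6225 + 10/1250.3296 = (σ² + n·σ₀²)/(σ₀²σ²) = 47286.5546/(4603.6225·1250.3296); posterior variance σₙ² = σ₀²σ²/(σ² + n·σ₀²) = 4603.6225·1250.3296/47286.5546 = 121.726895.
Predictive variance for one new observation = σₙ² + σ² = 4603.6225·1250.3296/47286.5546 + 1250.3296 = σ²·(σ₀² + 47286.5546)/47286.5546 = 1250.3296·51890.1771/47286.5546 = 1372.056495; SD = √(1250.3296·51890.1771/47286.5546) = 37.0413.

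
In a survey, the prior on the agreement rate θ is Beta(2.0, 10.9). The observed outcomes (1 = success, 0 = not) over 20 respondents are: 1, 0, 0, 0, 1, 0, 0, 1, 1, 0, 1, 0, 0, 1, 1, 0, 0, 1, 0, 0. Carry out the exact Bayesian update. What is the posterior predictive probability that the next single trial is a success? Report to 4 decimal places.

The Beta prior is conjugate to a Binomial/Bernoulli likelihood; the update adds successes to α and failures to β.
Posterior: Beta(α+k, β+n−k) = Beta(2.0+8, 10.9+12) = Beta(10.0, 22.9).
For a single future Bernoulli trial, P(success | data) = α/(α+β) = 0.3040.

0.3040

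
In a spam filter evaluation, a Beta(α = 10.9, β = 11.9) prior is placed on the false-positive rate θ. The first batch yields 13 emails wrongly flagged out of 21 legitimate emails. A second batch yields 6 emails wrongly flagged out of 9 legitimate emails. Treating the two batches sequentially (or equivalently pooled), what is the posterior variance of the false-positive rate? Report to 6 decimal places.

The Beta prior is conjugate to a Binomial/Bernoulli likelihood; the update adds successes to α and failures to β.
After batch 1: Beta(10.9+13, 11.9+8) = Beta(23.9, 19.9).
After batch 2: Beta(23.9+6, 19.9+3) = Beta(29.9, 22.9).
Var = αβ/((α+β)²(α+β+1)) = 29.9·22.9/(52.8²·53.8) = 0.004565.

0.004565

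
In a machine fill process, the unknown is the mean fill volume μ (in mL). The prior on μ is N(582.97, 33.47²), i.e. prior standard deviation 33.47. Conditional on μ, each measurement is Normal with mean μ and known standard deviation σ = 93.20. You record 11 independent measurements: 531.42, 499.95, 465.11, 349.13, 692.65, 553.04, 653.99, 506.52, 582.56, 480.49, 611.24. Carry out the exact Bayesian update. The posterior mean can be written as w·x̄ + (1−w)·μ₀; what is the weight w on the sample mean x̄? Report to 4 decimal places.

For Normal data with known variance σ², a Normal(μ₀, σ₀²) prior on μ is conjugate. Posterior precision = 1/σ₀² + n/σ²; posterior mean is the precision-weighted average of μ₀ and x̄.
σ₀² = 33.47² = 1120.2409, σ² = 93.20² = 8686.24. Prior precision 1/σ₀² = 1/1120.2409; data precision n/σ² = 11/8686.24.
w = (n/σ²)/(1/σ₀² + n/σ²) = n·σ₀²/(σ² + n·σ₀²) = 11·1120.2409/(8686.24 + 11·1120.2409) = 12322.6499/21008.8899 = 0.5865.

0.5865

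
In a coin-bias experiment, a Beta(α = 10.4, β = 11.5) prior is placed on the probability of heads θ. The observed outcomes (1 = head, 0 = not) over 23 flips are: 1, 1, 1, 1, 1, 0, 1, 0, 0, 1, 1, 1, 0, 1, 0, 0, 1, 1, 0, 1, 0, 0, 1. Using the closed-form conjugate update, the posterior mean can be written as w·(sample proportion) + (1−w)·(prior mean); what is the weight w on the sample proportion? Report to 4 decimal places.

The Beta prior is conjugate to a Binomial/Bernoulli likelihood; the update adds successes to α and failures to β.
Posterior mean = (α₀+k)/(α₀+β₀+n) = [n/(α₀+β₀+n)]·(k/n) + [(α₀+β₀)/(α₀+β₀+n)]·α₀/(α₀+β₀), so only n and the prior enter the weight.
The weight on the data is w = n/(α₀+β₀+n) = 23/(10.4+11.5+23) = 23/44.9 = 0.5122.

0.5122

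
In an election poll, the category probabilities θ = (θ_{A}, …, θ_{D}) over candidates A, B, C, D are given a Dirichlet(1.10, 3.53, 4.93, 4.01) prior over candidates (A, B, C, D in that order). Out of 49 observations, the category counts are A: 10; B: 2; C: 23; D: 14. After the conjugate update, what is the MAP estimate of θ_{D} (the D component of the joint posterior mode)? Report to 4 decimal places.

The Dirichlet prior is conjugate to the Multinomial likelihood: each posterior αⱼ = prior αⱼ + observed count nⱼ.
Posterior concentration: (11.10, 5.53, 27.93, 18.01), total = 62.57.
Joint mode component: (α_{D}−1)/(Σα−K) = 17.01/58.57 = 0.2904.

0.2904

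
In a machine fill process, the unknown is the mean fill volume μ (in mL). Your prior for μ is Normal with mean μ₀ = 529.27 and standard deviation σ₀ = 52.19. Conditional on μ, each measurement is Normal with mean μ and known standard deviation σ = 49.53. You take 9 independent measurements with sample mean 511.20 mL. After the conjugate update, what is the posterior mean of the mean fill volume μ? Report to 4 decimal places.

For Normal data with known variance σ², a Normal(μ₀, σ₀²) prior on μ is conjugate. Posterior precision = 1/σ₀² + n/σ²; posterior mean is the precision-weighted average of μ₀ and x̄.
n·x̄ = 9·511.20 = 4600.8.
σ₀² = 52.19² = 2723.7961, σ² = 49.53² = 2453.2209; σ² + n·σ₀² = 2453.2209 + 9·2723.7961 = 26967.3858.
Posterior mean = (μ₀/σ₀² + n·x̄/σ²)/(1/σ₀² + n/σ²) = (σ²·μ₀ + σ₀²·n·x̄)/(σ² + n·σ₀²) = (2453.2209·529.27 + 2723.7961·4600.8)/26967.3858 = 13830057.322623/26967.3858 = 512.8438.

512.8438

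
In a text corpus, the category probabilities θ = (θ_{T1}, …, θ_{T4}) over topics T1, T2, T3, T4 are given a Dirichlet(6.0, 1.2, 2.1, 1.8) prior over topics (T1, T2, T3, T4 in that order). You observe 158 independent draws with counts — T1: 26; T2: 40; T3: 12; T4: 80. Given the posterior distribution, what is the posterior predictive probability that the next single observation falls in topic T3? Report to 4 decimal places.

The Dirichlet prior is conjugate to the Multinomial likelihood: each posterior αⱼ = prior αⱼ + observed count nⱼ.
Posterior concentration: (32.0, 41.2, 14.1, 81.8), total = 169.1.
P(next = T3 | data) = α_{T3}/Σα = 0.0834.

0.0834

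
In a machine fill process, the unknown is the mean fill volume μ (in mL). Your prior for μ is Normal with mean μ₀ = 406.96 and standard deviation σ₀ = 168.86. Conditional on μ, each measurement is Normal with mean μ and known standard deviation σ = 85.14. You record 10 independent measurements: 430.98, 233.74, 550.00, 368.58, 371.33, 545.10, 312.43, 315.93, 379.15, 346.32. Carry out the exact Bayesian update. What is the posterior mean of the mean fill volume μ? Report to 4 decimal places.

385.8916

For Normal data with known variance σ², a Normal(μ₀, σ₀²) prior on μ is conjugate. Posterior precision = 1/σ₀² + n/σ²; posterior mean is the precision-weighted average of μ₀ and x̄.
Σxᵢ = 430.98 + 233.74 + 550.00 + 368.58 + 371.33 + 545.10 + 312.43 + 315.93 + 379.15 + 346.32 = 3853.56, so n·x̄ = 3853.56.
σ₀² = 168.86² = 28513.6996, σ² = 85.14² = 7248.8196; σ² + n·σ₀² = 7248.8196 + 10·28513.6996 = 292385.8156.
Posterior mean = (μ₀/σ₀² + n·x̄/σ²)/(1/σ₀² + n/σ²) = (σ²·μ₀ + σ₀²·n·x̄)/(σ² + n·σ₀²) = (7248.8196·406.96 + 28513.6996·3853.56)/292385.8156 = 112829231.854992/292385.8156 = 385.8916.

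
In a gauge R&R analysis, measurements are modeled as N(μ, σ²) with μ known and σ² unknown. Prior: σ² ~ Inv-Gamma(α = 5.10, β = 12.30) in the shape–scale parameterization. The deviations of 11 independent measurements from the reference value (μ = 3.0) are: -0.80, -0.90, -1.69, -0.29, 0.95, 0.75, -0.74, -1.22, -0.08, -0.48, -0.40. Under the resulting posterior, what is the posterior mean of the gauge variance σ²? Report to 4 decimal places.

1.7129

With known mean μ and an Inverse-Gamma(α, β) prior on σ², the Normal likelihood is conjugate: posterior is Inv-Gamma(α + n/2, β + Σ(xᵢ−μ)²/2).
Σ(xᵢ−μ)² = (-0.80)² + (-0.90)² + (-1.69)² + (-0.29)² + (0.95)² + (0.75)² + (-0.74)² + (-1.22)² + (-0.08)² + (-0.48)² + (-0.40)² = 8.2880.
Posterior: Inv-Gamma(5.10 + 11/2, 12.30 + 8.2880/2) = Inv-Gamma(10.60, 16.44400).
E[σ²|data] = β/(α−1) = 16.44400/9.60 = 1.7129.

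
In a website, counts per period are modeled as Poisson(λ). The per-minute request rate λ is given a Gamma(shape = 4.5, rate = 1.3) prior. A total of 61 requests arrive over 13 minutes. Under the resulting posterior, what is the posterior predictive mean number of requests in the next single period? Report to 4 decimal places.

With a Gamma(shape α, rate β) prior, the Poisson likelihood is conjugate: the posterior is Gamma(α + ΣXᵢ, β + n).
Posterior: Gamma(α+S, β+n) = Gamma(4.5+61, 1.3+13) = Gamma(65.5, 14.3).
The predictive distribution for one future period is NegBinom with mean α/β = 4.5804.

4.5804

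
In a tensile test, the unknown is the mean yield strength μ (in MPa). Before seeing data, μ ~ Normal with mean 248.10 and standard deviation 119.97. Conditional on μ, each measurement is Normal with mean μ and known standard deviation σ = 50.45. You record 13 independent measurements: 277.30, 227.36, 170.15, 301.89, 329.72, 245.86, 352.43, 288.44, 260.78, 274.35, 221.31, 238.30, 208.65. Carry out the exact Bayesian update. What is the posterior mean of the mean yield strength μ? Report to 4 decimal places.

For Normal data with known variance σ², a Normal(μ₀, σ₀²) prior on μ is conjugate. Posterior precision = 1/σ₀² + n/σ²; posterior mean is the precision-weighted average of μ₀ and x̄.
Σxᵢ = 277.30 + 227.36 + 170.15 + 301.89 + 329.72 + 245.86 + 352.43 + 288.44 + 260.78 + 274.35 + 221.31 + 238.30 + 208.65 = 3396.54, so n·x̄ = 3396.54.
σ₀² = 119.97² = 14392.8009, σ² = 50.45² = 2545.2025; σ² + n·σ₀² = 2545.2025 + 13·14392.8009 = 189651.6142.
Posterior mean = (μ₀/σ₀² + n·x̄/σ²)/(1/σ₀² + n/σ²) = (σ²·μ₀ + σ₀²·n·x̄)/(σ² + n·σ₀²) = (2545.2025·248.10 + 14392.8009·3396.54)/189651.6142 = 49517188.709136/189651.6142 = 261.0955.

261.0955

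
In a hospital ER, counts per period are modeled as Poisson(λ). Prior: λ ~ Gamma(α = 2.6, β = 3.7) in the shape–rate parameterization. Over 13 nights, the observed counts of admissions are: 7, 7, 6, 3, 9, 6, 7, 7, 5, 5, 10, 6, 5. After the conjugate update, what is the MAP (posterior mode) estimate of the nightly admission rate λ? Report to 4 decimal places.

With a Gamma(shape α, rate β) prior, the Poisson likelihood is conjugate: the posterior is Gamma(α + ΣXᵢ, β + n).
Sum of counts S = 83 over n = 13 nights.
Posterior: Gamma(α+S, β+n) = Gamma(2.6+83, 3.7+13) = Gamma(85.6, 16.7).
Mode of Gamma(α,β) for α≥1 is (α−1)/β = 84.6/16.7 = 5.0659.

5.0659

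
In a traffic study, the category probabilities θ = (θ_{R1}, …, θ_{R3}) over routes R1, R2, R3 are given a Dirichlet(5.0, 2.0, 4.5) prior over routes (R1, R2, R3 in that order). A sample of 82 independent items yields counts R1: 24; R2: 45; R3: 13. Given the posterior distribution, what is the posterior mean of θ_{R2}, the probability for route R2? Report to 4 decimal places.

The Dirichlet prior is conjugate to the Multinomial likelihood: each posterior αⱼ = prior αⱼ + observed count nⱼ.
Posterior concentration: (29.0, 47.0, 17.5), total = 93.5.
E[θ_{R2}|data] = α_{R2}/Σα = 47.0/93.5 = 0.5027.

0.5027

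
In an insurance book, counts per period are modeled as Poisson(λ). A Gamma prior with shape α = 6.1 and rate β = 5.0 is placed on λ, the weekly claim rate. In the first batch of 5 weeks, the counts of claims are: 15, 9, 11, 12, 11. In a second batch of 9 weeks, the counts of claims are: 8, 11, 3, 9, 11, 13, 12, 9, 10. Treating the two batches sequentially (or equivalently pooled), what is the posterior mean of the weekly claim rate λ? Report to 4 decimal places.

With a Gamma(shape α, rate β) prior, the Poisson likelihood is conjugate: the posterior is Gamma(α + ΣXᵢ, β + n).
Batch 1: sum of counts S = 58 over n = 5 weeks.
After batch 1: Gamma(α+S, β+n) = Gamma(6.1+58, 5.0+5) = Gamma(64.1, 10.0).
Batch 2: sum of counts S = 86 over n = 9 weeks.
After batch 2: Gamma(α+S, β+n) = Gamma(64.1+86, 10.0+9) = Gamma(150.1, 19.0).
Posterior mean = α/β = 150.1/19.0 = 7.9000.

7.9000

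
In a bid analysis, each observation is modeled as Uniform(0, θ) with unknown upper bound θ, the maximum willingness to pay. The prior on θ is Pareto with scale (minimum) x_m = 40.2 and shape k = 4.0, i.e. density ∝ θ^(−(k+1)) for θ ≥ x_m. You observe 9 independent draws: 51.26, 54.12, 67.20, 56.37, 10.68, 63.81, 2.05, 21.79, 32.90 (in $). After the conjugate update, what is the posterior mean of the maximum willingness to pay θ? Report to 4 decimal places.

72.8000

A Pareto(scale x_m, shape k) prior on the upper bound θ of Uniform(0, θ) is conjugate: posterior is Pareto(max(x_m, max xᵢ), k + n).
Sample maximum = 67.20; prior scale x_m = 40.2 → posterior scale = max = 67.20.
Posterior shape = 4.0 + 9 = 13.0.
E[θ|data] = k·x_m/(k−1) = 13.0·67.20/12.0 = 72.8000.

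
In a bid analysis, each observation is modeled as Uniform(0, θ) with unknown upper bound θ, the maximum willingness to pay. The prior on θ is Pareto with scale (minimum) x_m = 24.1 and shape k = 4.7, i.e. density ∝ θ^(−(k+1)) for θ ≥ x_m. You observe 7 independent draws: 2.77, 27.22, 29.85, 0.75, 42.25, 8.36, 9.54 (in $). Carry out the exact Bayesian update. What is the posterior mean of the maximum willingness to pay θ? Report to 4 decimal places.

46.1986

A Pareto(scale x_m, shape k) prior on the upper bound θ of Uniform(0, θ) is conjugate: posterior is Pareto(max(x_m, max xᵢ), k + n).
Sample maximum = 42.25; prior scale x_m = 24.1 → posterior scale = max = 42.25.
Posterior shape = 4.7 + 7 = 11.7.
E[θ|data] = k·x_m/(k−1) = 11.7·42.25/10.7 = 46.1986.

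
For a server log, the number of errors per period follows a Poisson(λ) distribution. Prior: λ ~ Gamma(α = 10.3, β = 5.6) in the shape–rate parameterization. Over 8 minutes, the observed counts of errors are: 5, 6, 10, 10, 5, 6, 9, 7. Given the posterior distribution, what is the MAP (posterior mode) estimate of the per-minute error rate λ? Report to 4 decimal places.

4.9485

With a Gamma(shape α, rate β) prior, the Poisson likelihood is conjugate: the posterior is Gamma(α + ΣXᵢ, β + n).
Sum of counts S = 58 over n = 8 minutes.
Posterior: Gamma(α+S, β+n) = Gamma(10.3+58, 5.6+8) = Gamma(68.3, 13.6).
Mode of Gamma(α,β) for α≥1 is (α−1)/β = 67.3/13.6 = 4.9485.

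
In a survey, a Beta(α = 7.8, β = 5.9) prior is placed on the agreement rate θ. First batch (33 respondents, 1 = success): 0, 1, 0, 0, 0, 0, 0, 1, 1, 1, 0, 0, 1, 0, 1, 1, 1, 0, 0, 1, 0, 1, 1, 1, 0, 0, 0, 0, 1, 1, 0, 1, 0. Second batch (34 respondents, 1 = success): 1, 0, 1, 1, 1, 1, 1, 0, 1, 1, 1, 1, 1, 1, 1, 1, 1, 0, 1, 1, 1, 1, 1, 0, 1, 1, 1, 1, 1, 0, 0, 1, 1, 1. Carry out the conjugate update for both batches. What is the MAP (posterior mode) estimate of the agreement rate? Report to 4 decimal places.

0.6328

The Beta prior is conjugate to a Binomial/Bernoulli likelihood; the update adds successes to α and failures to β.
After batch 1: Beta(7.8+15, 5.9+18) = Beta(22.8, 23.9).
After batch 2: Beta(22.8+28, 23.9+6) = Beta(50.8, 29.9).
Mode of Beta(a,b) for a,b>1 is (a−1)/(a+b−2) = 49.8/78.7 = 0.6328.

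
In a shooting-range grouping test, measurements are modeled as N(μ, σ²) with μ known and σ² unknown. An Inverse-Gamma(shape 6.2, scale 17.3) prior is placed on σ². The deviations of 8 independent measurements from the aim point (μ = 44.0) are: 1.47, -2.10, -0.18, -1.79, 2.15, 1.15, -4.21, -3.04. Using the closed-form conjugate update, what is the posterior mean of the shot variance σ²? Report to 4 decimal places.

With known mean μ and an Inverse-Gamma(α, β) prior on σ², the Normal likelihood is conjugate: posterior is Inv-Gamma(α + n/2, β + Σ(xᵢ−μ)²/2).
Σ(xᵢ−μ)² = (1.47)² + (-2.10)² + (-0.18)² + (-1.79)² + (2.15)² + (1.15)² + (-4.21)² + (-3.04)² = 42.7181.
Posterior: Inv-Gamma(6.2 + 8/2, 17.3 + 42.7181/2) = Inv-Gamma(10.20, 38.65905).
E[σ²|data] = β/(α−1) = 38.65905/9.20 = 4.2021.

4.2021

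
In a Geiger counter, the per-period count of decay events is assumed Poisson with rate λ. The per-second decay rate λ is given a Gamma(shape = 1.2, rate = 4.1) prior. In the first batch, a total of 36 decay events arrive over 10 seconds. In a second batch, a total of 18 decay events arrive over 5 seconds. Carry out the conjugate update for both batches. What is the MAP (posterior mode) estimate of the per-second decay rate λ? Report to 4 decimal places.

2.8377

With a Gamma(shape α, rate β) prior, the Poisson likelihood is conjugate: the posterior is Gamma(α + ΣXᵢ, β + n).
After batch 1: Gamma(α+S, β+n) = Gamma(1.2+36, 4.1+10) = Gamma(37.2, 14.1).
After batch 2: Gamma(α+S, β+n) = Gamma(37.2+18, 14.1+5) = Gamma(55.2, 19.1).
Mode of Gamma(α,β) for α≥1 is (α−1)/β = 54.2/19.1 = 2.8377.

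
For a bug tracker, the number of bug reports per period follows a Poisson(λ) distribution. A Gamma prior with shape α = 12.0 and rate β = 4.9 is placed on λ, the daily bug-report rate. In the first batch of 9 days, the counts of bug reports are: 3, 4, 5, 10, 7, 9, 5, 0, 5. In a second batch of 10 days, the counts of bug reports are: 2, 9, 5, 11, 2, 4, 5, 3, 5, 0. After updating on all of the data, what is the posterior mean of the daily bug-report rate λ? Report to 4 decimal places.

4.4351

With a Gamma(shape α, rate β) prior, the Poisson likelihood is conjugate: the posterior is Gamma(α + ΣXᵢ, β + n).
Batch 1: sum of counts S = 48 over n = 9 days.
After batch 1: Gamma(α+S, β+n) = Gamma(12.0+48, 4.9+9) = Gamma(60.0, 13.9).
Batch 2: sum of counts S = 46 over n = 10 days.
After batch 2: Gamma(α+S, β+n) = Gamma(60.0+46, 13.9+10) = Gamma(106.0, 23.9).
Posterior mean = α/β = 106.0/23.9 = 4.4351.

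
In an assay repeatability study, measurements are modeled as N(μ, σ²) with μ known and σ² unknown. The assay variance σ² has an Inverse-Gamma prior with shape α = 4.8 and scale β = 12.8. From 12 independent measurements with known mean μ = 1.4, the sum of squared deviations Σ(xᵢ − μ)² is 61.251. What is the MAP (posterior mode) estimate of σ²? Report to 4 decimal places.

3.6801

With known mean μ and an Inverse-Gamma(α, β) prior on σ², the Normal likelihood is conjugate: posterior is Inv-Gamma(α + n/2, β + Σ(xᵢ−μ)²/2).
Posterior: Inv-Gamma(4.8 + 12/2, 12.8 + 61.251/2) = Inv-Gamma(10.80, 43.4255).
Mode = β/(α+1) = 43.4255/11.80 = 3.6801.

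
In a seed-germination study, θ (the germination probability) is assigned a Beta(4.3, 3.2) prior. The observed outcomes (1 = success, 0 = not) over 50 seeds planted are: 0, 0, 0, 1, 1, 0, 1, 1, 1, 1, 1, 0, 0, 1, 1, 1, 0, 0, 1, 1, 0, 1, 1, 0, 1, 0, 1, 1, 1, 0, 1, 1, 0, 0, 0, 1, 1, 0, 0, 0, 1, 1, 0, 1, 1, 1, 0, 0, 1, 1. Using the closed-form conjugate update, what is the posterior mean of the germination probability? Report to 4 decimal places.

The Beta prior is conjugate to a Binomial/Bernoulli likelihood; the update adds successes to α and failures to β.
Posterior: Beta(α+k, β+n−k) = Beta(4.3+29, 3.2+21) = Beta(33.3, 24.2).
Posterior mean = α/(α+β) = 33.3/57.5 = 0.5791.

0.5791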